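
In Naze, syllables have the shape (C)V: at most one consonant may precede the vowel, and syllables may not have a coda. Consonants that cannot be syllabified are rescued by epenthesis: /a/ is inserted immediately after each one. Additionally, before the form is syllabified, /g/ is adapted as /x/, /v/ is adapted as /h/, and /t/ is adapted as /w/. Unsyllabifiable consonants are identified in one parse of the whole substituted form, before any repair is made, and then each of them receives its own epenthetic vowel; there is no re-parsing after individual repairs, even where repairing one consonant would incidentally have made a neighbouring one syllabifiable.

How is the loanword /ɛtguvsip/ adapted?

ɛwaxuhasipa

Substitution: /t/ → /w/, /g/ → /x/, /v/ → /h/, giving /ɛwxuhsip/.
Syllabifying with onset maximization leaves /w/, /h/, /p/ stranded (no codas are permitted; onsets are limited to one consonant).
Inserting the epenthetic vowel yields /w/ → /wa/, /h/ → /ha/, /p/ → /pa/.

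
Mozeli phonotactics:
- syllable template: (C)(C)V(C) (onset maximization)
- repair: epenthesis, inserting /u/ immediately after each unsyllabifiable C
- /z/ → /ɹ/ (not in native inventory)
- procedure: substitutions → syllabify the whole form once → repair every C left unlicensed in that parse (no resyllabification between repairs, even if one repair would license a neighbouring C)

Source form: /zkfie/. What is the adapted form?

Substitution: /z/ → /ɹ/, giving /ɹkfie/.
The consonants /ɹ/ cannot be parsed into a legal (C)(C)V(C) syllable (at most one coda consonant is licensed; onsets may contain at most 2 consonants).
Each unlicensed consonant becomes the onset of a new syllable: /ɹ/ → /ɹu/.

ɹukfie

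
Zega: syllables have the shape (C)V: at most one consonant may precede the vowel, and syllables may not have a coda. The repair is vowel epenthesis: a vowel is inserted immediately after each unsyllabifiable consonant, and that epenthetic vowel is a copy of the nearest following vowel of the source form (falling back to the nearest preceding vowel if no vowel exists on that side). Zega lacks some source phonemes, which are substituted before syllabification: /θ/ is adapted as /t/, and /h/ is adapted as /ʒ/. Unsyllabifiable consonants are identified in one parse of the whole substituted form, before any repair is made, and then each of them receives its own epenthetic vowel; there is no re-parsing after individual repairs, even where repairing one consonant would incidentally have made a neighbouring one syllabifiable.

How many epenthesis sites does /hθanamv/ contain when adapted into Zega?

3

After substitution the input is /ʒtanamv/.
The unsyllabifiable consonants are /ʒ/, /m/, /v/; each receives one epenthetic vowel.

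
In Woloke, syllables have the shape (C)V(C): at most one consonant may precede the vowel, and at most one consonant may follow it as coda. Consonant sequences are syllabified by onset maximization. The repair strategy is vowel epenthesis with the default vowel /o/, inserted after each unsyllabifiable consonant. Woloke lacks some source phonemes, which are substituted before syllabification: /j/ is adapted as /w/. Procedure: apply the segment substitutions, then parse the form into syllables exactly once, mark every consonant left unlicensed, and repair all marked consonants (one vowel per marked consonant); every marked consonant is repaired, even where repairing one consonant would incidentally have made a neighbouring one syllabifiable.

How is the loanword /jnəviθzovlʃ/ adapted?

wonəviθzovloʃo

Substitution: /j/ → /w/, giving /wnəviθzovlʃ/.
Syllabifying with onset maximization leaves /w/, /l/, /ʃ/ stranded (at most one coda consonant is licensed; onsets are limited to one consonant).
Inserting the epenthetic vowel yields /w/ → /wo/, /l/ → /lo/, /ʃ/ → /ʃo/.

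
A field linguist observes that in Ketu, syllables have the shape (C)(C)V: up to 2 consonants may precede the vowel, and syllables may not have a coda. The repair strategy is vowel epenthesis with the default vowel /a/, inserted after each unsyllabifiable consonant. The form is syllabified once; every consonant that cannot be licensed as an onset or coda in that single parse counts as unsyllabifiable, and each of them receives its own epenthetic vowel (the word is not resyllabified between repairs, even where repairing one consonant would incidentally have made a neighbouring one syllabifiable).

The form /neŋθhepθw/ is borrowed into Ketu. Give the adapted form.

neŋaθhepaθawa

The consonants /ŋ/, /p/, /θ/, /w/ cannot be parsed into a legal (C)(C)V syllable (no codas are permitted; onsets may contain at most 2 consonants).
Each unlicensed consonant becomes the onset of a new syllable: /ŋ/ → /ŋa/, /p/ → /pa/, /θ/ → /θa/, /w/ → /wa/.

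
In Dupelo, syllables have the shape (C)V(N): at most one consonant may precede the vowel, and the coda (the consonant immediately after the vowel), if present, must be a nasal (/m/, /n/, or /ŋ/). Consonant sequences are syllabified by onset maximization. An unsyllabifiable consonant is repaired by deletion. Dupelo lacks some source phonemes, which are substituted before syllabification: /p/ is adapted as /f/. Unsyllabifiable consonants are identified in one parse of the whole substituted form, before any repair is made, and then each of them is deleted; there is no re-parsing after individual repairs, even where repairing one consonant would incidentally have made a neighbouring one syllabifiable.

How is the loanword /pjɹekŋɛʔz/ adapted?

ɹeŋɛ

Substitution: /p/ → /f/, giving /fjɹekŋɛʔz/.
The consonants /f/, /j/, /k/, /ʔ/, /z/ cannot be parsed into a legal (C)V(N) syllable (only a nasal (/m/, /n/, or /ŋ/) is licensed in coda position; onsets are limited to one consonant).
Deleting the stranded consonants removes /f/, /j/, /k/, /ʔ/, /z/.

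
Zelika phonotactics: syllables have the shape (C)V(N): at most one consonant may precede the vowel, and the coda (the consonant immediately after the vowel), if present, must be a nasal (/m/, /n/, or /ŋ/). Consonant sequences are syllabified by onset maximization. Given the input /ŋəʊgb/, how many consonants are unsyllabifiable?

2

Under (C)V(N), the unsyllabifiable consonants are /g/, /b/ (only a nasal (/m/, /n/, or /ŋ/) is licensed in coda position; onsets are limited to one consonant).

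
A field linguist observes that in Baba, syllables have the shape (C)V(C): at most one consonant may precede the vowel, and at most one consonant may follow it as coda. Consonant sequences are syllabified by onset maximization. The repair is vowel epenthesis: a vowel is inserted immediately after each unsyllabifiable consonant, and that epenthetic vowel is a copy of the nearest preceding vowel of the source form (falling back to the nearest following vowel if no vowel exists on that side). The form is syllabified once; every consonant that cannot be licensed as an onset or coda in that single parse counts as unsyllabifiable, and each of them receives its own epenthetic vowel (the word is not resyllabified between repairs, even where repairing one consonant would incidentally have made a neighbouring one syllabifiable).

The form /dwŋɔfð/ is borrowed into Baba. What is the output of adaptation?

dɔwɔŋɔfðɔ

Under (C)V(C), the unsyllabifiable consonants are /d/, /w/, /ð/ (at most one coda consonant is licensed; onsets are limited to one consonant).
Each unlicensed consonant becomes the onset of a new syllable: /d/ → /dɔ/, /w/ → /wɔ/, /ð/ → /ðɔ/.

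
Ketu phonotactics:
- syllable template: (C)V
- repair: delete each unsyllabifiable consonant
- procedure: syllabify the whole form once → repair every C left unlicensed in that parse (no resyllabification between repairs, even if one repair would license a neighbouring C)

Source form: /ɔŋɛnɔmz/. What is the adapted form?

ɔŋɛnɔ

Syllabifying with onset maximization leaves /m/, /z/ stranded (no codas are permitted; onsets are limited to one consonant).
Each unlicensed consonant is deleted: /m/, /z/.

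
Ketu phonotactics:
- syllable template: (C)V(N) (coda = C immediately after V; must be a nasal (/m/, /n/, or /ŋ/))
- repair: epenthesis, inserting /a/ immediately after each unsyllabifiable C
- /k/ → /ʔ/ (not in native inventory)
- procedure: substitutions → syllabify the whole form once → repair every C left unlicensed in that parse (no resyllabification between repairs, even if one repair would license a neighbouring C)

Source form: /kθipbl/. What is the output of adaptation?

Substitution: /k/ → /ʔ/, giving /ʔθipbl/.
Syllabifying with onset maximization leaves /ʔ/, /p/, /b/, /l/ stranded (only a nasal (/m/, /n/, or /ŋ/) is licensed in coda position; onsets are limited to one consonant).
Epenthesis after each stranded consonant: /ʔ/ → /ʔa/, /p/ → /pa/, /b/ → /ba/, /l/ → /la/.

ʔaθipabala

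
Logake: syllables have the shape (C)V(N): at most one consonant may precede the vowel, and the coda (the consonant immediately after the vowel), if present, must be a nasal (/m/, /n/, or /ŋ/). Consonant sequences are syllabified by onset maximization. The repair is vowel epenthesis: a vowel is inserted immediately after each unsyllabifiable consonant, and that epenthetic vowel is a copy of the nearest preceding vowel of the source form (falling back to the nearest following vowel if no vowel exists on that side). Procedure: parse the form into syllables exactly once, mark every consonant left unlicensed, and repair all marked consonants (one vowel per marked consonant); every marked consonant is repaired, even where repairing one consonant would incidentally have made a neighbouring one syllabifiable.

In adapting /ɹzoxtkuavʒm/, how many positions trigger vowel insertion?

6

The unsyllabifiable consonants are /ɹ/, /x/, /t/, /v/, /ʒ/, /m/; each receives one epenthetic vowel.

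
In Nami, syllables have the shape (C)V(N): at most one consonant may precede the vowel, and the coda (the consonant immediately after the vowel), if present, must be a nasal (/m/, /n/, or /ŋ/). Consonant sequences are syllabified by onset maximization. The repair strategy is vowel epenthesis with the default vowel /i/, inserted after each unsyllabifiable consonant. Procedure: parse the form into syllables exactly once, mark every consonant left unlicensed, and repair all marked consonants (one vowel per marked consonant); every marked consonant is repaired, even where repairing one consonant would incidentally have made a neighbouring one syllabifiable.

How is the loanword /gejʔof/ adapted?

gejiʔofi

The consonants /j/, /f/ cannot be parsed into a legal (C)V(N) syllable (only a nasal (/m/, /n/, or /ŋ/) is licensed in coda position; onsets are limited to one consonant).
Inserting the epenthetic vowel yields /j/ → /ji/, /f/ → /fi/.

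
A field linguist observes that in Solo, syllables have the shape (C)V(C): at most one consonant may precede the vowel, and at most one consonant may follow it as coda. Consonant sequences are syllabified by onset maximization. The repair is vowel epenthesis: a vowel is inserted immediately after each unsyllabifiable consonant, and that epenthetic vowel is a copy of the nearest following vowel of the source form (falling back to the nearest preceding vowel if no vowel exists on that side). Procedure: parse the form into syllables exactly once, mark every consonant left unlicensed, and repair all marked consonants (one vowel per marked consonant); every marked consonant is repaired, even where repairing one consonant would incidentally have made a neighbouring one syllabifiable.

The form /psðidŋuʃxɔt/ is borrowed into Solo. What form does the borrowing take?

pisiðidŋuʃxɔt

Under (C)V(C), the unsyllabifiable consonants are /p/, /s/ (at most one coda consonant is licensed; onsets are limited to one consonant).
Each unlicensed consonant becomes the onset of a new syllable: /p/ → /pi/, /s/ → /si/.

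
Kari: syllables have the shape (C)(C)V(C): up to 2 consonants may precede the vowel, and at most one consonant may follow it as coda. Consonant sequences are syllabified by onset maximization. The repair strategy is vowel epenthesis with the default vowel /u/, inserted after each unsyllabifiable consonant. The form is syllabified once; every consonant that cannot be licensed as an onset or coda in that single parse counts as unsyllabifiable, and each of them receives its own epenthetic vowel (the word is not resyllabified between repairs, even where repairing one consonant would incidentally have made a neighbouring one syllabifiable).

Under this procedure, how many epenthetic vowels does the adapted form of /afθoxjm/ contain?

The unsyllabifiable consonants are /j/, /m/; each receives one epenthetic vowel.

2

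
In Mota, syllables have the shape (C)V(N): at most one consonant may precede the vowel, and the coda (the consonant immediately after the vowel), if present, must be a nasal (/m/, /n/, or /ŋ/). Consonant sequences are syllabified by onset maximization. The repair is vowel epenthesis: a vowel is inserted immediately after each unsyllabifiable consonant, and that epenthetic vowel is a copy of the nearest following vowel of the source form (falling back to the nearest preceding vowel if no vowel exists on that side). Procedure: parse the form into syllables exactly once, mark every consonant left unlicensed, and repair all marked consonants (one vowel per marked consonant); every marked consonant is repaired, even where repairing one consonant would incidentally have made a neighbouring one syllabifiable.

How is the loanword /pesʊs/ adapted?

Under (C)V(N), the unsyllabifiable consonants are /s/ (only a nasal (/m/, /n/, or /ŋ/) is licensed in coda position; onsets are limited to one consonant).
Each unlicensed consonant becomes the onset of a new syllable: /s/ → /sʊ/.

pesʊsʊ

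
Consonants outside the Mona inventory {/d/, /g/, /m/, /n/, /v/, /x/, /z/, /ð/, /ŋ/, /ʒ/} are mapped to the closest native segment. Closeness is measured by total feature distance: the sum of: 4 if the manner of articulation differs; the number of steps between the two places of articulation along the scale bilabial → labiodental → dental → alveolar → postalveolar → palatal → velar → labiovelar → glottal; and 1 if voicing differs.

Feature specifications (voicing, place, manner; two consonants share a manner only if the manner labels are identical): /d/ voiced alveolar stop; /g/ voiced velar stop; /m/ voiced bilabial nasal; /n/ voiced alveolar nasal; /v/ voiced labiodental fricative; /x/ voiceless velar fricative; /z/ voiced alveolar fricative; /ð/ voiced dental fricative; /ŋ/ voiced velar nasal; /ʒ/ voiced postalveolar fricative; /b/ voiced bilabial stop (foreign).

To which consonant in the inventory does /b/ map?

d

/d/ is closest: same manner (stop), place distance 3 (bilabial→alveolar), same voicing; total 3. Next closest is /m/ at distance 4.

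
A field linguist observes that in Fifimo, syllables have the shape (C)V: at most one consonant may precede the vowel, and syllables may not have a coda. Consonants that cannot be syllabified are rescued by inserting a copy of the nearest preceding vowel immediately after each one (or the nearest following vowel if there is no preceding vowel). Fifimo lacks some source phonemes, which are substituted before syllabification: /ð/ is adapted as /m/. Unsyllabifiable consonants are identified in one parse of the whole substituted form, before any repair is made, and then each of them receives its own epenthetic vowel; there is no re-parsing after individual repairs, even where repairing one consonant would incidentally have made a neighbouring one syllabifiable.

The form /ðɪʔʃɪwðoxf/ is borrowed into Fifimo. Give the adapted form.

mɪʔɪʃɪwɪmoxofo

Substitution: /ð/ → /m/, giving /mɪʔʃɪwmoxf/.
Under (C)V, the unsyllabifiable consonants are /ʔ/, /w/, /x/, /f/ (no codas are permitted; onsets are limited to one consonant).
Each unlicensed consonant becomes the onset of a new syllable: /ʔ/ → /ʔɪ/, /w/ → /wɪ/, /x/ → /xo/, /f/ → /fo/.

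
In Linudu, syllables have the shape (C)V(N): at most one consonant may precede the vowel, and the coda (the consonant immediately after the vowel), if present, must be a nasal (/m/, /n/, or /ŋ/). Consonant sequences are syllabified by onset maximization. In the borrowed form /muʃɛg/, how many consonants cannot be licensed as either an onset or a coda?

1

The consonants /g/ cannot be parsed into a legal (C)V(N) syllable (only a nasal (/m/, /n/, or /ŋ/) is licensed in coda position; onsets are limited to one consonant).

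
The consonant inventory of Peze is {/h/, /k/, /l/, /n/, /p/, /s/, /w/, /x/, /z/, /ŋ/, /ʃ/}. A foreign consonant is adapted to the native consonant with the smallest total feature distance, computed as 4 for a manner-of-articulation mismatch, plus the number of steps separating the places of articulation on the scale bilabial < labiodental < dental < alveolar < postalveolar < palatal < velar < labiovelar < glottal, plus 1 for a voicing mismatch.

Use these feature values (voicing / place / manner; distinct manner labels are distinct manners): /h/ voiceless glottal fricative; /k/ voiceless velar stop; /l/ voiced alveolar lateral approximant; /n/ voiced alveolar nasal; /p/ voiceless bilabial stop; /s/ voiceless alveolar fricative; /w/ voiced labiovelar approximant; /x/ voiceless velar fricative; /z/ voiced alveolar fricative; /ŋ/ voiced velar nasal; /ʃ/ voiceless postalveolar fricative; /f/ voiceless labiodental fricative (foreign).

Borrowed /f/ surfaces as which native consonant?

s

/s/ is closest: same manner (fricative), place distance 2 (labiodental→alveolar), same voicing; total 2. Next closest is /z/ at distance 3.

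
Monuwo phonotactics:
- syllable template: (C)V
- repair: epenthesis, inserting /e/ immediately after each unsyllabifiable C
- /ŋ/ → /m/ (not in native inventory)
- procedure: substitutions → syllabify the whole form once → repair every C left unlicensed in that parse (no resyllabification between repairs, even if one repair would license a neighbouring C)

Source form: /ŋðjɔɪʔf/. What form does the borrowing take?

meðejɔɪʔefe

Substitution: /ŋ/ → /m/, giving /mðjɔɪʔf/.
Syllabifying with onset maximization leaves /m/, /ð/, /ʔ/, /f/ stranded (no codas are permitted; onsets are limited to one consonant).
Epenthesis after each stranded consonant: /m/ → /me/, /ð/ → /ðe/, /ʔ/ → /ʔe/, /f/ → /fe/.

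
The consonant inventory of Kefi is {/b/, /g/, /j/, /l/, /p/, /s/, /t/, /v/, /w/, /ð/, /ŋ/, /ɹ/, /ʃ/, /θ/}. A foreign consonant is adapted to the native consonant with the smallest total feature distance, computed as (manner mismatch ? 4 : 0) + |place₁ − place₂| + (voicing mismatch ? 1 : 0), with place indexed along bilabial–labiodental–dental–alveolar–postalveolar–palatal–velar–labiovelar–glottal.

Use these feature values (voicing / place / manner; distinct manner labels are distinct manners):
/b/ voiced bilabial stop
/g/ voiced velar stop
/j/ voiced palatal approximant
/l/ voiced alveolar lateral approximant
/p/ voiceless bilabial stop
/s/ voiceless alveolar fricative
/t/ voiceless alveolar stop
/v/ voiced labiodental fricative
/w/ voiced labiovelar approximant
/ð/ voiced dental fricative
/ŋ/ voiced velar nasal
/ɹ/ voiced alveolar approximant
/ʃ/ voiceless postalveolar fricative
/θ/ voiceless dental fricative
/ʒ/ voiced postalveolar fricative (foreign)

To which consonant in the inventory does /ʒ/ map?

ʃ

/ʃ/ is closest: same manner (fricative), place distance 0 (postalveolar→postalveolar), voicing differs (+1); total 1. Next closest is /s/ at distance 2.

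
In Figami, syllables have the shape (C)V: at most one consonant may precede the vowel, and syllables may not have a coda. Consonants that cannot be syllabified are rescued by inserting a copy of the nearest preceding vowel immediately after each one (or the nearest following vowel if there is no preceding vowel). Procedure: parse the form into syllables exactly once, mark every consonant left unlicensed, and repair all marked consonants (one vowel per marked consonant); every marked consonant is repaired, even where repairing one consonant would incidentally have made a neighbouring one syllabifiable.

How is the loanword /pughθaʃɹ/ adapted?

Syllabifying with onset maximization leaves /g/, /h/, /ʃ/, /ɹ/ stranded (no codas are permitted; onsets are limited to one consonant).
Epenthesis after each stranded consonant: /g/ → /gu/, /h/ → /hu/, /ʃ/ → /ʃa/, /ɹ/ → /ɹa/.

puguhuθaʃaɹa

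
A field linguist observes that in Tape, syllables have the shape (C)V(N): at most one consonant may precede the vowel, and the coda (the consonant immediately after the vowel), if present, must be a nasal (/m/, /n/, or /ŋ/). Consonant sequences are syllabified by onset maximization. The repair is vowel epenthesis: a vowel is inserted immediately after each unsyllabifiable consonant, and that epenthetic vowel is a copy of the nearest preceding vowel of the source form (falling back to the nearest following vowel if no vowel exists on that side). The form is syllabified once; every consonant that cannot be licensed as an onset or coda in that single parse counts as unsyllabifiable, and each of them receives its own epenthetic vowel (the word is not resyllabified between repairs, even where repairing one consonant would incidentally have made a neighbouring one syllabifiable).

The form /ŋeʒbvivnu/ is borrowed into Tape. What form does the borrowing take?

The consonants /ʒ/, /b/, /v/ cannot be parsed into a legal (C)V(N) syllable (only a nasal (/m/, /n/, or /ŋ/) is licensed in coda position; onsets are limited to one consonant).
Inserting the epenthetic vowel yields /ʒ/ → /ʒe/, /b/ → /be/, /v/ → /vi/.

ŋeʒebevivinu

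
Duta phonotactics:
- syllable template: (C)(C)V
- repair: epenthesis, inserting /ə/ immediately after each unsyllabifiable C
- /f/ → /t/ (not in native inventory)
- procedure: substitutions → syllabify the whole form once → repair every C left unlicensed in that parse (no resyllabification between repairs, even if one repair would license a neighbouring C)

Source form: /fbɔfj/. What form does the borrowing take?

tbɔtəjə

Substitution: /f/ → /t/, giving /tbɔtj/.
The consonants /t/, /j/ cannot be parsed into a legal (C)(C)V syllable (no codas are permitted; onsets may contain at most 2 consonants).
Epenthesis after each stranded consonant: /t/ → /tə/, /j/ → /jə/.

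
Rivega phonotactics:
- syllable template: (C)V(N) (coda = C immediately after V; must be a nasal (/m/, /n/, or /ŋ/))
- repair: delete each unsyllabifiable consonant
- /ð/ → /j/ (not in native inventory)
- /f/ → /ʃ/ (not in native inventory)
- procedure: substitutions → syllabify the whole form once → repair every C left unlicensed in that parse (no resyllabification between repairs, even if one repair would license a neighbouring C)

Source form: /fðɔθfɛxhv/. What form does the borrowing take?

Substitution: /f/ → /ʃ/, /ð/ → /j/, giving /ʃjɔθʃɛxhv/.
Under (C)V(N), the unsyllabifiable consonants are /ʃ/, /θ/, /x/, /h/, /v/ (only a nasal (/m/, /n/, or /ŋ/) is licensed in coda position; onsets are limited to one consonant).
Each unlicensed consonant is deleted: /ʃ/, /θ/, /x/, /h/, /v/.

jɔʃɛ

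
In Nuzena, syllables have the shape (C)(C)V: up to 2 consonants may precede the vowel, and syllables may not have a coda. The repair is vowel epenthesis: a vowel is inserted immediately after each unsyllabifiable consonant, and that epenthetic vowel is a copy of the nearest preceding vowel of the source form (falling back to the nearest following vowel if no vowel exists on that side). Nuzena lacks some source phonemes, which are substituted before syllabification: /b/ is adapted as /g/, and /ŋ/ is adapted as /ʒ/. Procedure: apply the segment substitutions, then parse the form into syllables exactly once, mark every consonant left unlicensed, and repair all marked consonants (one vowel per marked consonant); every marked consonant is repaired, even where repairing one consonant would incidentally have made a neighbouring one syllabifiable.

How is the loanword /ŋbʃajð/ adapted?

Substitution: /ŋ/ → /ʒ/, /b/ → /g/, giving /ʒgʃajð/.
Under (C)(C)V, the unsyllabifiable consonants are /ʒ/, /j/, /ð/ (no codas are permitted; onsets may contain at most 2 consonants).
Inserting the epenthetic vowel yields /ʒ/ → /ʒa/, /j/ → /ja/, /ð/ → /ða/.

ʒagʃajaða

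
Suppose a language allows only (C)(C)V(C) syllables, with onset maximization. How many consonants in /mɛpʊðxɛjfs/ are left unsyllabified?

Syllabifying with onset maximization leaves /f/, /s/ stranded (at most one coda consonant is licensed; onsets may contain at most 2 consonants).

2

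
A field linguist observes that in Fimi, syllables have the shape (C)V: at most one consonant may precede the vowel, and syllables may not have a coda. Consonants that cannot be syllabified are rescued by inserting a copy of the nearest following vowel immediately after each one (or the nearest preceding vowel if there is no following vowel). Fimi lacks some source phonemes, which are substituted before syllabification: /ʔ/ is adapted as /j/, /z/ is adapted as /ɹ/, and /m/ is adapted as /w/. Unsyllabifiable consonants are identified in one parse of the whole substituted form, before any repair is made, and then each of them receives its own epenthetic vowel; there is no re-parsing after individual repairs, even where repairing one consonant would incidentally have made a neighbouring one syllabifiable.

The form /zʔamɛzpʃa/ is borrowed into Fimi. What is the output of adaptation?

ɹajawɛɹapaʃa

Substitution: /z/ → /ɹ/, /ʔ/ → /j/, /m/ → /w/, giving /ɹjawɛɹpʃa/.
Syllabifying with onset maximization leaves /ɹ/, /ɹ/, /p/ stranded (no codas are permitted; onsets are limited to one consonant).
Inserting the epenthetic vowel yields /ɹ/ → /ɹa/, /ɹ/ → /ɹa/, /p/ → /pa/.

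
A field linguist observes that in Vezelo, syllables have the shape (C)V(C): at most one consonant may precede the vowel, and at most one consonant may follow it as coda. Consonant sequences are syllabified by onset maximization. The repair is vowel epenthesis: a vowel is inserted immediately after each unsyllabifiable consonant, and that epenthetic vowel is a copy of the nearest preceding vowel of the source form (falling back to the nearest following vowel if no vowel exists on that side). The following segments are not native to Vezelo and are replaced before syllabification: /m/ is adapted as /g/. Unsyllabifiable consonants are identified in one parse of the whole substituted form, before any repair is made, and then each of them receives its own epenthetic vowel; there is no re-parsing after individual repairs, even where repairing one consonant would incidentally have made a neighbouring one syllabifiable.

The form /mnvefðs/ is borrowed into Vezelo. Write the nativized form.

Substitution: /m/ → /g/, giving /gnvefðs/.
The consonants /g/, /n/, /ð/, /s/ cannot be parsed into a legal (C)V(C) syllable (at most one coda consonant is licensed; onsets are limited to one consonant).
Epenthesis after each stranded consonant: /g/ → /ge/, /n/ → /ne/, /ð/ → /ðe/, /s/ → /se/.

genevefðese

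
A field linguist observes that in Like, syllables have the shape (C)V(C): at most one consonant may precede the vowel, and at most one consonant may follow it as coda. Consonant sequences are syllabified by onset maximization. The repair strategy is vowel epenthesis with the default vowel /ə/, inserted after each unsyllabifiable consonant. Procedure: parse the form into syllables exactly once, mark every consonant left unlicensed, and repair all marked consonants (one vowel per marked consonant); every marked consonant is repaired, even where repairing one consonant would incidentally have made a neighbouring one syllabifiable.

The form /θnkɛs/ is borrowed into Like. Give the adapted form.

θənəkɛs

Syllabifying with onset maximization leaves /θ/, /n/ stranded (at most one coda consonant is licensed; onsets are limited to one consonant).
Each unlicensed consonant becomes the onset of a new syllable: /θ/ → /θə/, /n/ → /nə/.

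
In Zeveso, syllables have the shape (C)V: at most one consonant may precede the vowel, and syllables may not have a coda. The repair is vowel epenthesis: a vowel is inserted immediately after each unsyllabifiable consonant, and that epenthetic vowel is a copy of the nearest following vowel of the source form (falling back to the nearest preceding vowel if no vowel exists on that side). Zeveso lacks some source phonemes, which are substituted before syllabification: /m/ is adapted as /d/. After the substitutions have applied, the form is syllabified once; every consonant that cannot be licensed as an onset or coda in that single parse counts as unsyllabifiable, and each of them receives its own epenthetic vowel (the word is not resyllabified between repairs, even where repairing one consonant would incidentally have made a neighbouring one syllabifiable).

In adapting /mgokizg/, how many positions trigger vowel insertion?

3

After substitution the input is /dgokizg/.
The unsyllabifiable consonants are /d/, /z/, /g/; each receives one epenthetic vowel.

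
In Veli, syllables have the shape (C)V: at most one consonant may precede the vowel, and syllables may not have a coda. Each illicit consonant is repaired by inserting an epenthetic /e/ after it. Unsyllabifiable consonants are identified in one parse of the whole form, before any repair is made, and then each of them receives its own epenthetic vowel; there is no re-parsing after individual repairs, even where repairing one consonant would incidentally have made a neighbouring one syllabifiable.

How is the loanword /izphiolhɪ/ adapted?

Under (C)V, the unsyllabifiable consonants are /z/, /p/, /l/ (no codas are permitted; onsets are limited to one consonant).
Each unlicensed consonant becomes the onset of a new syllable: /z/ → /ze/, /p/ → /pe/, /l/ → /le/.

izepehiolehɪ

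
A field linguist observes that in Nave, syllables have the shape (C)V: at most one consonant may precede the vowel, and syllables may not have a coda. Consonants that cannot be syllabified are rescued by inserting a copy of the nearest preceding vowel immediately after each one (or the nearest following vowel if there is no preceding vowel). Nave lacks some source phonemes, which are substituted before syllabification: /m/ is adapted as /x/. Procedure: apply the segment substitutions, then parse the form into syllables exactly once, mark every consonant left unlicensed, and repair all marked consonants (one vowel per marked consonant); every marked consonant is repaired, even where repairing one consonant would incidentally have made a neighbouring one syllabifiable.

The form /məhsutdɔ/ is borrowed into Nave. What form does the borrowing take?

Substitution: /m/ → /x/, giving /xəhsutdɔ/.
Under (C)V, the unsyllabifiable consonants are /h/, /t/ (no codas are permitted; onsets are limited to one consonant).
Each unlicensed consonant becomes the onset of a new syllable: /h/ → /hə/, /t/ → /tu/.

xəhəsutudɔ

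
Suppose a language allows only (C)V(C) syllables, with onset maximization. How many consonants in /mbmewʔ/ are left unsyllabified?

3

Syllabifying with onset maximization leaves /m/, /b/, /ʔ/ stranded (at most one coda consonant is licensed; onsets are limited to one consonant).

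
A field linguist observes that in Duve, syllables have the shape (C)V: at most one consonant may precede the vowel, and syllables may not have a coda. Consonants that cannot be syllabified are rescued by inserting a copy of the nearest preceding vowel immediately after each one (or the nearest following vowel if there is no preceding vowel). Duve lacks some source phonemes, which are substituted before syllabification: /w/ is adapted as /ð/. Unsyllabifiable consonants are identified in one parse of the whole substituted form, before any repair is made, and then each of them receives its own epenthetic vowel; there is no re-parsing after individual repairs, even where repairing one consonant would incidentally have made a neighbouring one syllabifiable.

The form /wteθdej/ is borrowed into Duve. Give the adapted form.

ðeteθedeje

Substitution: /w/ → /ð/, giving /ðteθdej/.
Under (C)V, the unsyllabifiable consonants are /ð/, /θ/, /j/ (no codas are permitted; onsets are limited to one consonant).
Epenthesis after each stranded consonant: /ð/ → /ðe/, /θ/ → /θe/, /j/ → /je/.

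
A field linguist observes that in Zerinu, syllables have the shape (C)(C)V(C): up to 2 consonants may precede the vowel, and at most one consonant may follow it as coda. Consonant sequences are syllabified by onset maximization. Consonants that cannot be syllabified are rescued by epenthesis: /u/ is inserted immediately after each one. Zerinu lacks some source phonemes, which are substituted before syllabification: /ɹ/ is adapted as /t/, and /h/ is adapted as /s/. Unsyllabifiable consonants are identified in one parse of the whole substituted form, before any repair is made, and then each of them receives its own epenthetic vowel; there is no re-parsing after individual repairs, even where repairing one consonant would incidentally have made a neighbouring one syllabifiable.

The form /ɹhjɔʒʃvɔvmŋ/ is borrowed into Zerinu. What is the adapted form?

tusjɔʒʃvɔvmuŋu

Substitution: /ɹ/ → /t/, /h/ → /s/, giving /tsjɔʒʃvɔvmŋ/.
Syllabifying with onset maximization leaves /t/, /m/, /ŋ/ stranded (at most one coda consonant is licensed; onsets may contain at most 2 consonants).
Inserting the epenthetic vowel yields /t/ → /tu/, /m/ → /mu/, /ŋ/ → /ŋu/.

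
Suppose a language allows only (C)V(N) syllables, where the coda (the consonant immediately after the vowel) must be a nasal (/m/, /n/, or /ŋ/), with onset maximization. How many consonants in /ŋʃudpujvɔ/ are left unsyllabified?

3

Under (C)V(N), the unsyllabifiable consonants are /ŋ/, /d/, /j/ (only a nasal (/m/, /n/, or /ŋ/) is licensed in coda position; onsets are limited to one consonant).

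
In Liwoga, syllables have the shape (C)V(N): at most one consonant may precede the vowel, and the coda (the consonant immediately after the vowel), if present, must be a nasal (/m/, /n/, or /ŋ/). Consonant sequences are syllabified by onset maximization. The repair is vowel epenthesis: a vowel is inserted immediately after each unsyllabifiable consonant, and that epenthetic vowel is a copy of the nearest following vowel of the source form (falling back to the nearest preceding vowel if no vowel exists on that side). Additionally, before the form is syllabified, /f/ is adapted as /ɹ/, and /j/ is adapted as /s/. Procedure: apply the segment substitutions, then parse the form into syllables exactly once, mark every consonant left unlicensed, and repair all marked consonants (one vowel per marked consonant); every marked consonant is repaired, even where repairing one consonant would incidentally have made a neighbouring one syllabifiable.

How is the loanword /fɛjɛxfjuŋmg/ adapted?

ɹɛsɛxuɹusuŋmugu

Substitution: /f/ → /ɹ/, /j/ → /s/, giving /ɹɛsɛxɹsuŋmg/.
Syllabifying with onset maximization leaves /x/, /ɹ/, /m/, /g/ stranded (only a nasal (/m/, /n/, or /ŋ/) is licensed in coda position; onsets are limited to one consonant).
Epenthesis after each stranded consonant: /x/ → /xu/, /ɹ/ → /ɹu/, /m/ → /mu/, /g/ → /gu/.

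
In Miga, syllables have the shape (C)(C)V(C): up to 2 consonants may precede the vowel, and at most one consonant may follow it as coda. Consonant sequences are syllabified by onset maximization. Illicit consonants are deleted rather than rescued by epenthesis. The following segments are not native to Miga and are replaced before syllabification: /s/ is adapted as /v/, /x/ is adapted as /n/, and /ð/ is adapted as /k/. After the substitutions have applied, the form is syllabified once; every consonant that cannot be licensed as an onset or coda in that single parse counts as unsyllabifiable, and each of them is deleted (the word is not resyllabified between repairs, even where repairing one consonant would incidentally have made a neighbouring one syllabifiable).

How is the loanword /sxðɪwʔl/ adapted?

nkɪw

Substitution: /s/ → /v/, /x/ → /n/, /ð/ → /k/, giving /vnkɪwʔl/.
Syllabifying with onset maximization leaves /v/, /ʔ/, /l/ stranded (at most one coda consonant is licensed; onsets may contain at most 2 consonants).
Deletion applies to /v/, /ʔ/, /l/.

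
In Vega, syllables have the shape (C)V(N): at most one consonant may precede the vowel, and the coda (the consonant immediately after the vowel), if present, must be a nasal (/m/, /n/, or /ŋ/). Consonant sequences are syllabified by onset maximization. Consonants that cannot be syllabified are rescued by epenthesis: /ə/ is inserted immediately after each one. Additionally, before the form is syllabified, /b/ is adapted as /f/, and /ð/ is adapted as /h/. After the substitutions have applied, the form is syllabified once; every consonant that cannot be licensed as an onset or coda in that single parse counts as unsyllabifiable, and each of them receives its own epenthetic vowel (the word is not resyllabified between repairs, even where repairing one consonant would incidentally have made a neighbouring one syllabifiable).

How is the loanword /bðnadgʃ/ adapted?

Substitution: /b/ → /f/, /ð/ → /h/, giving /fhnadgʃ/.
Under (C)V(N), the unsyllabifiable consonants are /f/, /h/, /d/, /g/, /ʃ/ (only a nasal (/m/, /n/, or /ŋ/) is licensed in coda position; onsets are limited to one consonant).
Each unlicensed consonant becomes the onset of a new syllable: /f/ → /fə/, /h/ → /hə/, /d/ → /də/, /g/ → /gə/, /ʃ/ → /ʃə/.

fəhənadəgəʃə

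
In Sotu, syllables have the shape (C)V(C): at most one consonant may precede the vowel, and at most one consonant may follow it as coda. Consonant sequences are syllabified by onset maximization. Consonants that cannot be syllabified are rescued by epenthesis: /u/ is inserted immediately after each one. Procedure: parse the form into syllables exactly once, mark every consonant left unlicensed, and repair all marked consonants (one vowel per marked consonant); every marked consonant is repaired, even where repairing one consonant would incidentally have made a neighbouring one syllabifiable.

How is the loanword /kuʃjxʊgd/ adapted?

kuʃjuxʊgdu

Syllabifying with onset maximization leaves /j/, /d/ stranded (at most one coda consonant is licensed; onsets are limited to one consonant).
Inserting the epenthetic vowel yields /j/ → /ju/, /d/ → /du/.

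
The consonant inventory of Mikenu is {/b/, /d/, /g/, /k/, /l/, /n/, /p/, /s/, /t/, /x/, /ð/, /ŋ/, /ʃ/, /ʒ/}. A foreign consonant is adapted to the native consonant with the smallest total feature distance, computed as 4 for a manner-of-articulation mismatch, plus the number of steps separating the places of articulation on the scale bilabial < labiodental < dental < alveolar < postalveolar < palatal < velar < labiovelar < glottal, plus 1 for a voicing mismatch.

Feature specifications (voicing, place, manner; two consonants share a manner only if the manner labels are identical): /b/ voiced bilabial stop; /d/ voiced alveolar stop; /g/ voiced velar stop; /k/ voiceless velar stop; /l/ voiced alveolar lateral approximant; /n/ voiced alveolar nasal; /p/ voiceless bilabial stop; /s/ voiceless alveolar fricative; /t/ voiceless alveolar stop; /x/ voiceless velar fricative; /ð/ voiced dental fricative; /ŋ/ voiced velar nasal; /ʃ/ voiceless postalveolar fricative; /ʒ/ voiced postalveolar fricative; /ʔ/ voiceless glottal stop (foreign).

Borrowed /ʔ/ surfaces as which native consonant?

k

/k/ is closest: same manner (stop), place distance 2 (glottal→velar), same voicing; total 2. Next closest is /g/ at distance 3.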